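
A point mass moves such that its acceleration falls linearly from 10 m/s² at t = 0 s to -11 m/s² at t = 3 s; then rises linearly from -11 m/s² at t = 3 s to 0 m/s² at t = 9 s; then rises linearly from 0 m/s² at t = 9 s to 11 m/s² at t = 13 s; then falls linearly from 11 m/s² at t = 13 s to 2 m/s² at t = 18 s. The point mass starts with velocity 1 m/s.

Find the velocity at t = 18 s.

21 m/s

Δv equals the area under the a-t graph; then v = v₀ + Δv.
0–3 s: ½(10 + -11)(3) = -1.5 m/s
3–9 s: ½(-11 + 0)(6) = -33 m/s
9–13 s: ½(0 + 11)(4) = 22 m/s
13–18 s: ½(11 + 2)(5) = 32.5 m/s
Δv = 20 m/s, so v(18) = 1 + (20) = 21 m/s.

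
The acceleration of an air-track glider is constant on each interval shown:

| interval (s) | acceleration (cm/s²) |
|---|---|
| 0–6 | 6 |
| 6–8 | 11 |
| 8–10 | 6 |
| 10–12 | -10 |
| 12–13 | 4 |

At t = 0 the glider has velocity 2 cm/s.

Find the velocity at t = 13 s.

56 cm/s

Δv equals the area under the a-t graph; then v = v₀ + Δv.
0–6 s: 6 × 6 = 36 cm/s
6–8 s: 11 × 2 = 22 cm/s
8–10 s: 6 × 2 = 12 cm/s
10–12 s: -10 × 2 = -20 cm/s
12–13 s: 4 × 1 = 4 cm/s
Δv = 54 cm/s, so v(13) = 2 + (54) = 56 cm/s.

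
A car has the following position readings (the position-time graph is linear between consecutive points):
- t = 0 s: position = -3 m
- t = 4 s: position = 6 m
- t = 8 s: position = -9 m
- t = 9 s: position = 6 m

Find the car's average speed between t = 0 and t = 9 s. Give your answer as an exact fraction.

13/3 m/s

Average speed = (total path length)/(elapsed time); on a piecewise-linear x-t graph the path length is Σ|Δx|.
0–4 s: |Δx| = |6 − -3| = 9 m
4–8 s: |Δx| = |-9 − 6| = 15 m
8–9 s: |Δx| = |6 − -9| = 15 m
Total path = 39 m; average speed = 39/9 = 13/3 m/s.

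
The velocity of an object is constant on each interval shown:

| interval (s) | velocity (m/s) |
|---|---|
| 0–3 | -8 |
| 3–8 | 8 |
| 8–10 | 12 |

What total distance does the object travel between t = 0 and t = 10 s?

Distance (not displacement) is the total path length: add the absolute areas under v-t.
0–3 s: |-8| × 3 = 24 m
3–8 s: |8| × 5 = 40 m
8–10 s: |12| × 2 = 24 m
Total distance = 88 m

88 m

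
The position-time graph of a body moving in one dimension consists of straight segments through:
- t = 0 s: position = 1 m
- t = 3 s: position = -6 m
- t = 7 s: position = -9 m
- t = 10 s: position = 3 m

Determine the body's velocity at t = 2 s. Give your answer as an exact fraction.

Velocity is the slope of the x-t graph on 0–3 s: (-6 − 1)/(3 − 0) = -7/3 m/s.

-7/3 m/s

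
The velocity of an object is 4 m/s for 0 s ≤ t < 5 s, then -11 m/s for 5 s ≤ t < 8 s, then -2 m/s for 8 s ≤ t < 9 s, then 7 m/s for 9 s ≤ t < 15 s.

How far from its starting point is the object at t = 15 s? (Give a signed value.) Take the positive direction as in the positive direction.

27 m

Displacement is the signed area under the v-t curve.
0–5 s: 4 × 5 = 20 m
5–8 s: -11 × 3 = -33 m
8–9 s: -2 × 1 = -2 m
9–15 s: 7 × 6 = 42 m
Net displacement = 27 m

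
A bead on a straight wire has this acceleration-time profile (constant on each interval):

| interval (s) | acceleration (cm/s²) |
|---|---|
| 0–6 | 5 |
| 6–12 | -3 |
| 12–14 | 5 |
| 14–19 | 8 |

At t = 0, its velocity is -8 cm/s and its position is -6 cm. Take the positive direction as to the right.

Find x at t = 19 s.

302 cm

On each constant-a segment, Δv = aΔt and Δx = v₀Δt + ½aΔt²; chain segment to segment.
0–6 s: v starts -8 cm/s; Δx = -8·6 + ½·5·6² = 42 cm; v ends 22 cm/s.
6–12 s: v starts 22 cm/s; Δx = 22·6 + ½·-3·6² = 78 cm; v ends 4 cm/s.
12–14 s: v starts 4 cm/s; Δx = 4·2 + ½·5·2² = 18 cm; v ends 14 cm/s.
14–19 s: v starts 14 cm/s; Δx = 14·5 + ½·8·5² = 170 cm; v ends 54 cm/s.
x(19) = -6 + Σ Δx = 302 cm.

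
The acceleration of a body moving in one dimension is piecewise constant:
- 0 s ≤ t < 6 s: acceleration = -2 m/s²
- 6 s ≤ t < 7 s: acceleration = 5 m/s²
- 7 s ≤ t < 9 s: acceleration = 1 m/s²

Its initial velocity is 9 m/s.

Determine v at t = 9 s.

Δv equals the area under the a-t graph; then v = v₀ + Δv.
0–6 s: -2 × 6 = -12 m/s
6–7 s: 5 × 1 = 5 m/s
7–9 s: 1 × 2 = 2 m/s
Δv = -5 m/s, so v(9) = 9 + (-5) = 4 m/s.

4 m/s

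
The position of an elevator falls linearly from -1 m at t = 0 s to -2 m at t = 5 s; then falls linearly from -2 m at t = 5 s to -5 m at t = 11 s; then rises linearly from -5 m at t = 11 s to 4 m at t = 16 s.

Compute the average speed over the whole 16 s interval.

Average speed = (total path length)/(elapsed time); on a piecewise-linear x-t graph the path length is Σ|Δx|.
0–5 s: |Δx| = |-2 − -1| = 1 m
5–11 s: |Δx| = |-5 − -2| = 3 m
11–16 s: |Δx| = |4 − -5| = 9 m
Total path = 13 m; average speed = 13/16 = 0.8125 m/s.

0.8125 m/s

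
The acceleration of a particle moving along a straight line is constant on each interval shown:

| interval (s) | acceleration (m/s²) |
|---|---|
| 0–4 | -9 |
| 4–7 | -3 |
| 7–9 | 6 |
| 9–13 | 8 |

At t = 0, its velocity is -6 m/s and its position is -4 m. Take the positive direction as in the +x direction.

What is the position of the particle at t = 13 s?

-421.5 m

On each constant-a segment, Δv = aΔt and Δx = v₀Δt + ½aΔt²; chain segment to segment.
0–4 s: v starts -6 m/s; Δx = -6·4 + ½·-9·4² = -96 m; v ends -42 m/s.
4–7 s: v starts -42 m/s; Δx = -42·3 + ½·-3·3² = -139.5 m; v ends -51 m/s.
7–9 s: v starts -51 m/s; Δx = -51·2 + ½·6·2² = -90 m; v ends -39 m/s.
9–13 s: v starts -39 m/s; Δx = -39·4 + ½·8·4² = -92 m; v ends -7 m/s.
x(13) = -4 + Σ Δx = -421.5 m.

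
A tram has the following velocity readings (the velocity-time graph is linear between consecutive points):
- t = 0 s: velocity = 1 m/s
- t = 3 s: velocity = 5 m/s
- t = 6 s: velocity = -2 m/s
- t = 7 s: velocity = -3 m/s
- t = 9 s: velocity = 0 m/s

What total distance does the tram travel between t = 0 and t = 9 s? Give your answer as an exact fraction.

145/7 m

Distance (not displacement) is the total path length: add the absolute areas under v-t.
0–3 s: |½(1 + 5)(3)| = 9 m
3–6 s: v = 0 at t = 36/7 s; triangle areas 75/14 + 6/7 = 87/14 m
6–7 s: |½(-2 + -3)(1)| = 2.5 m
7–9 s: |½(-3 + 0)(2)| = 3 m
Total distance = 145/7 m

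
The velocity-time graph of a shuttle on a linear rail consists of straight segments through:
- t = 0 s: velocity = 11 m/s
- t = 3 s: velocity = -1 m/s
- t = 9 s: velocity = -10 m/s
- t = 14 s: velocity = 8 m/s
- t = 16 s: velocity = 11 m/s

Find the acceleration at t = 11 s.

3.6 m/s²

Acceleration is the slope of the v-t graph on 9–14 s: (8 − -10)/(14 − 9) = 3.6 m/s².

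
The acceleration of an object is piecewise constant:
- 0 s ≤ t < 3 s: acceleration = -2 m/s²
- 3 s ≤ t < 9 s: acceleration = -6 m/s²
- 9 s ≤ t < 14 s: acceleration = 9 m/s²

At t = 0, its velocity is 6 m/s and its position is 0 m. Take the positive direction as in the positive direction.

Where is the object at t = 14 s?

On each constant-a segment, Δv = aΔt and Δx = v₀Δt + ½aΔt²; chain segment to segment.
0–3 s: v starts 6 m/s; Δx = 6·3 + ½·-2·3² = 9 m; v ends 0 m/s.
3–9 s: v starts 0 m/s; Δx = 0·6 + ½·-6·6² = -108 m; v ends -36 m/s.
9–14 s: v starts -36 m/s; Δx = -36·5 + ½·9·5² = -67.5 m; v ends 9 m/s.
x(14) = 0 + Σ Δx = -166.5 m.

-166.5 m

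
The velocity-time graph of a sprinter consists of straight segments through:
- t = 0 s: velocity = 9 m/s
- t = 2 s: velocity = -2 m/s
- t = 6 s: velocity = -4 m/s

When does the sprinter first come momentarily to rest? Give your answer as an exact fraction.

t = 18/11 s

v changes sign on 0–2 s (from 9 to -2); the graph is linear there, so v = 0 at t = 0 + (-9)·(2 − 0)/(-2 − 9) = 18/11 s.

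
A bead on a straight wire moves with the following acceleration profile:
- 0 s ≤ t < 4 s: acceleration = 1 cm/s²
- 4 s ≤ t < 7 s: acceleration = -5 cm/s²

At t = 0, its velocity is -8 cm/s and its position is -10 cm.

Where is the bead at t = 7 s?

On each constant-a segment, Δv = aΔt and Δx = v₀Δt + ½aΔt²; chain segment to segment.
0–4 s: v starts -8 cm/s; Δx = -8·4 + ½·1·4² = -24 cm; v ends -4 cm/s.
4–7 s: v starts -4 cm/s; Δx = -4·3 + ½·-5·3² = -34.5 cm; v ends -19 cm/s.
x(7) = -10 + Σ Δx = -68.5 cm.

-68.5 cm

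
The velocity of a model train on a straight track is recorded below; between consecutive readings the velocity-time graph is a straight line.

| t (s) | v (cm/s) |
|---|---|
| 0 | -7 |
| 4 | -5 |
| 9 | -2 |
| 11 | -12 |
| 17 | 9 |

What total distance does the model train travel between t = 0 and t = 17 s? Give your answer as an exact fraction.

1227/14 cm

Total distance travelled is ∫|v| dt — sum the magnitudes of each area piece.
0–4 s: |½(-7 + -5)(4)| = 24 cm
4–9 s: |½(-5 + -2)(5)| = 17.5 cm
9–11 s: |½(-2 + -12)(2)| = 14 cm
11–17 s: v = 0 at t = 101/7 s; triangle areas 144/7 + 81/7 = 225/7 cm
Total distance = 1227/14 cm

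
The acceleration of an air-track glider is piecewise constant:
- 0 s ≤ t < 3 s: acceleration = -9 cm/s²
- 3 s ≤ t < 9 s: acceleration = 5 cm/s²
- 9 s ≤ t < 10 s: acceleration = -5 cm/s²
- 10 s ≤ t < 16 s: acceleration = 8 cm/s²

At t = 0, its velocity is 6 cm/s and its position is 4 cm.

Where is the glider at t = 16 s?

120 cm

On each constant-a segment, Δv = aΔt and Δx = v₀Δt + ½aΔt²; chain segment to segment.
0–3 s: v starts 6 cm/s; Δx = 6·3 + ½·-9·3² = -22.5 cm; v ends -21 cm/s.
3–9 s: v starts -21 cm/s; Δx = -21·6 + ½·5·6² = -36 cm; v ends 9 cm/s.
9–10 s: v starts 9 cm/s; Δx = 9·1 + ½·-5·1² = 6.5 cm; v ends 4 cm/s.
10–16 s: v starts 4 cm/s; Δx = 4·6 + ½·8·6² = 168 cm; v ends 52 cm/s.
x(16) = 4 + Σ Δx = 120 cm.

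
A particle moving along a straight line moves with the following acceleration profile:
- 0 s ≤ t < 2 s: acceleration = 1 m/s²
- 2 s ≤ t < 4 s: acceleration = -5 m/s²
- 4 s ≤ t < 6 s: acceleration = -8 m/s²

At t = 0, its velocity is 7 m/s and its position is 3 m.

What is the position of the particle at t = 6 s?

9 m

On each constant-a segment, Δv = aΔt and Δx = v₀Δt + ½aΔt²; chain segment to segment.
0–2 s: v starts 7 m/s; Δx = 7·2 + ½·1·2² = 16 m; v ends 9 m/s.
2–4 s: v starts 9 m/s; Δx = 9·2 + ½·-5·2² = 8 m; v ends -1 m/s.
4–6 s: v starts -1 m/s; Δx = -1·2 + ½·-8·2² = -18 m; v ends -17 m/s.
x(6) = 3 + Σ Δx = 9 m.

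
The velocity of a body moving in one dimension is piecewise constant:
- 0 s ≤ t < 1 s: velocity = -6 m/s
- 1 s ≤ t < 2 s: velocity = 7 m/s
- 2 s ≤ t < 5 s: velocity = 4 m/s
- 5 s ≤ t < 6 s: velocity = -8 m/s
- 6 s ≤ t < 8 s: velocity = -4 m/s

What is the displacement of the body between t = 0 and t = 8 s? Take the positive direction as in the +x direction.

-3 m

Displacement is the signed area under the v-t curve.
0–1 s: -6 × 1 = -6 m
1–2 s: 7 × 1 = 7 m
2–5 s: 4 × 3 = 12 m
5–6 s: -8 × 1 = -8 m
6–8 s: -4 × 2 = -8 m
Net displacement = -3 m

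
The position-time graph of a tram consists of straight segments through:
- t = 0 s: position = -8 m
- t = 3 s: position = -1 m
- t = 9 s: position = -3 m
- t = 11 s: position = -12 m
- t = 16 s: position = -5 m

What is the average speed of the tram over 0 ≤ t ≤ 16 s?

1.5625 m/s

Average speed = (total path length)/(elapsed time); on a piecewise-linear x-t graph the path length is Σ|Δx|.
0–3 s: |Δx| = |-1 − -8| = 7 m
3–9 s: |Δx| = |-3 − -1| = 2 m
9–11 s: |Δx| = |-12 − -3| = 9 m
11–16 s: |Δx| = |-5 − -12| = 7 m
Total path = 25 m; average speed = 25/16 = 1.5625 m/s.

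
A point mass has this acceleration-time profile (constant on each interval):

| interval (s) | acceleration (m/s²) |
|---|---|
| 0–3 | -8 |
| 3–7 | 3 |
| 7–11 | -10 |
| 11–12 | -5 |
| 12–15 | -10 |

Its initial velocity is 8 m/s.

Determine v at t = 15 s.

Δv equals the area under the a-t graph; then v = v₀ + Δv.
0–3 s: -8 × 3 = -24 m/s
3–7 s: 3 × 4 = 12 m/s
7–11 s: -10 × 4 = -40 m/s
11–12 s: -5 × 1 = -5 m/s
12–15 s: -10 × 3 = -30 m/s
Δv = -87 m/s, so v(15) = 8 + (-87) = -79 m/s.

-79 m/s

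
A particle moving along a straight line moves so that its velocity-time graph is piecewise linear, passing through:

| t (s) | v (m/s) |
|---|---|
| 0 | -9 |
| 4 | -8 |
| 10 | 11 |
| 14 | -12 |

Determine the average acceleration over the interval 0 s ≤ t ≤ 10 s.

2 m/s²

Average acceleration = Δv/Δt = (11 − -9)/(10 − 0) = 2 m/s².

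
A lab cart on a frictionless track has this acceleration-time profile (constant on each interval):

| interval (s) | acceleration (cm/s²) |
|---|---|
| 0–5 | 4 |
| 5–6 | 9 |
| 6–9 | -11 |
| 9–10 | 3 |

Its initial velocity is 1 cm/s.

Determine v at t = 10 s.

0 cm/s

Δv equals the area under the a-t graph; then v = v₀ + Δv.
0–5 s: 4 × 5 = 20 cm/s
5–6 s: 9 × 1 = 9 cm/s
6–9 s: -11 × 3 = -33 cm/s
9–10 s: 3 × 1 = 3 cm/s
Δv = -1 cm/s, so v(10) = 1 + (-1) = 0 cm/s.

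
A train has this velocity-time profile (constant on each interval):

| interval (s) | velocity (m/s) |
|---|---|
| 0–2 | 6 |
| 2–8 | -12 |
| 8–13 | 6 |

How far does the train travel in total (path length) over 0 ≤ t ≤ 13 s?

114 m

Total distance travelled is ∫|v| dt — sum the magnitudes of each area piece.
0–2 s: |6| × 2 = 12 m
2–8 s: |-12| × 6 = 72 m
8–13 s: |6| × 5 = 30 m
Total distance = 114 m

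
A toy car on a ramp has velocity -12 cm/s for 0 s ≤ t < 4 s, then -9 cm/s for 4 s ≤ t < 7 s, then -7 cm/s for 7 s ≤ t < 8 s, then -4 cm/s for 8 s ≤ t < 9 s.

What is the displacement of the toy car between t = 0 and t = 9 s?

Displacement is the signed area under the v-t curve.
0–4 s: -12 × 4 = -48 cm
4–7 s: -9 × 3 = -27 cm
7–8 s: -7 × 1 = -7 cm
8–9 s: -4 × 1 = -4 cm
Net displacement = -86 cm

-86 cm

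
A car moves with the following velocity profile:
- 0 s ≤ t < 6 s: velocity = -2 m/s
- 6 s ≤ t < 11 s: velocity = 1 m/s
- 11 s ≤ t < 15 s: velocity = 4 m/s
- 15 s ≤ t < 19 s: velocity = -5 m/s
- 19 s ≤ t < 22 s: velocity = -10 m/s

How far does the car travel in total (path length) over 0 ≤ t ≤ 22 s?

83 m

Total distance travelled is ∫|v| dt — sum the magnitudes of each area piece.
0–6 s: |-2| × 6 = 12 m
6–11 s: |1| × 5 = 5 m
11–15 s: |4| × 4 = 16 m
15–19 s: |-5| × 4 = 20 m
19–22 s: |-10| × 3 = 30 m
Total distance = 83 m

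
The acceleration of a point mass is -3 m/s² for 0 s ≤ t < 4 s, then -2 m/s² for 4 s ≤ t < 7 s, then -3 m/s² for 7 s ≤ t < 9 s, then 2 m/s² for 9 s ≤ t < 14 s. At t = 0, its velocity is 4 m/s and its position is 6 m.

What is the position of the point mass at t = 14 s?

-144 m

On each constant-a segment, Δv = aΔt and Δx = v₀Δt + ½aΔt²; chain segment to segment.
0–4 s: v starts 4 m/s; Δx = 4·4 + ½·-3·4² = -8 m; v ends -8 m/s.
4–7 s: v starts -8 m/s; Δx = -8·3 + ½·-2·3² = -33 m; v ends -14 m/s.
7–9 s: v starts -14 m/s; Δx = -14·2 + ½·-3·2² = -34 m; v ends -20 m/s.
9–14 s: v starts -20 m/s; Δx = -20·5 + ½·2·5² = -75 m; v ends -10 m/s.
x(14) = 6 + Σ Δx = -144 m.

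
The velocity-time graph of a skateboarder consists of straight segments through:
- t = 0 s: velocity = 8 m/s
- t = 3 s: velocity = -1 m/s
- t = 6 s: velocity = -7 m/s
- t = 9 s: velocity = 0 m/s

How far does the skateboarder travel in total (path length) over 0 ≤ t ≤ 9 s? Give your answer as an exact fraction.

100/3 m

Total distance travelled is ∫|v| dt — sum the magnitudes of each area piece.
0–3 s: v = 0 at t = 8/3 s; triangle areas 32/3 + 1/6 = 65/6 m
3–6 s: |½(-1 + -7)(3)| = 12 m
6–9 s: |½(-7 + 0)(3)| = 10.5 m
Total distance = 100/3 m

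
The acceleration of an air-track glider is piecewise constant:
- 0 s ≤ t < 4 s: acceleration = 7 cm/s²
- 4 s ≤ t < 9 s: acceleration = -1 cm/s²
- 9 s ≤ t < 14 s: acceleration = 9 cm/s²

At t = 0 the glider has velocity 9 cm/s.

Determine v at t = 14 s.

77 cm/s

Δv equals the area under the a-t graph; then v = v₀ + Δv.
0–4 s: 7 × 4 = 28 cm/s
4–9 s: -1 × 5 = -5 cm/s
9–14 s: 9 × 5 = 45 cm/s
Δv = 68 cm/s, so v(14) = 9 + (68) = 77 cm/s.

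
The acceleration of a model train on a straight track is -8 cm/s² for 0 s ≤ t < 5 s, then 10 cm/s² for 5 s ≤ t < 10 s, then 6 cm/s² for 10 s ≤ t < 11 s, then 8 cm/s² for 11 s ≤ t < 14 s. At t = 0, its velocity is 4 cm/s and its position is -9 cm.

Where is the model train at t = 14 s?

-31 cm

On each constant-a segment, Δv = aΔt and Δx = v₀Δt + ½aΔt²; chain segment to segment.
0–5 s: v starts 4 cm/s; Δx = 4·5 + ½·-8·5² = -80 cm; v ends -36 cm/s.
5–10 s: v starts -36 cm/s; Δx = -36·5 + ½·10·5² = -55 cm; v ends 14 cm/s.
10–11 s: v starts 14 cm/s; Δx = 14·1 + ½·6·1² = 17 cm; v ends 20 cm/s.
11–14 s: v starts 20 cm/s; Δx = 20·3 + ½·8·3² = 96 cm; v ends 44 cm/s.
x(14) = -9 + Σ Δx = -31 cm.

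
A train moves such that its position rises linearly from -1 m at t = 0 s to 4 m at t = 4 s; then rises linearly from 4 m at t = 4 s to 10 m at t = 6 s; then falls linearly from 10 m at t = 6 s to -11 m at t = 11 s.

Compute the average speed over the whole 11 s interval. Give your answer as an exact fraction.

Average speed = (total path length)/(elapsed time); on a piecewise-linear x-t graph the path length is Σ|Δx|.
0–4 s: |Δx| = |4 − -1| = 5 m
4–6 s: |Δx| = |10 − 4| = 6 m
6–11 s: |Δx| = |-11 − 10| = 21 m
Total path = 32 m; average speed = 32/11 = 32/11 m/s.

32/11 m/s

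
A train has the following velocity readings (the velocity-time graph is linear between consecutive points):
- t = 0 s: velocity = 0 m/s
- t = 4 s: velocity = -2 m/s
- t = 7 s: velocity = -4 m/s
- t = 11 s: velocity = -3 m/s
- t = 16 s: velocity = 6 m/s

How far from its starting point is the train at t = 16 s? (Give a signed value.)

-19.5 m

Net displacement equals the area under the velocity-time graph (areas below the axis count negative).
0–4 s: ½(0 + -2)(4) = -4 m
4–7 s: ½(-2 + -4)(3) = -9 m
7–11 s: ½(-4 + -3)(4) = -14 m
11–16 s: ½(-3 + 6)(5) = 7.5 m
Net displacement = -19.5 m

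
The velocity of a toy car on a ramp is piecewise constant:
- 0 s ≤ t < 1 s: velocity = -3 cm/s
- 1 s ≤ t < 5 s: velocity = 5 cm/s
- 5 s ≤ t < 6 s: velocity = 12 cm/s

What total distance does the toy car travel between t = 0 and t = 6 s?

35 cm

Total distance travelled is ∫|v| dt — sum the magnitudes of each area piece.
0–1 s: |-3| × 1 = 3 cm
1–5 s: |5| × 4 = 20 cm
5–6 s: |12| × 1 = 12 cm
Total distance = 35 cm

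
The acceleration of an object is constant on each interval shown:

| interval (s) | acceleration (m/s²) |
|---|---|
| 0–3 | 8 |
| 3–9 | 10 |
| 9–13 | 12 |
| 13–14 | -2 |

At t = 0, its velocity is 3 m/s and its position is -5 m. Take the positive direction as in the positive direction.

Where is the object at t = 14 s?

On each constant-a segment, Δv = aΔt and Δx = v₀Δt + ½aΔt²; chain segment to segment.
0–3 s: v starts 3 m/s; Δx = 3·3 + ½·8·3² = 45 m; v ends 27 m/s.
3–9 s: v starts 27 m/s; Δx = 27·6 + ½·10·6² = 342 m; v ends 87 m/s.
9–13 s: v starts 87 m/s; Δx = 87·4 + ½·12·4² = 444 m; v ends 135 m/s.
13–14 s: v starts 135 m/s; Δx = 135·1 + ½·-2·1² = 134 m; v ends 133 m/s.
x(14) = -5 + Σ Δx = 960 m.

960 m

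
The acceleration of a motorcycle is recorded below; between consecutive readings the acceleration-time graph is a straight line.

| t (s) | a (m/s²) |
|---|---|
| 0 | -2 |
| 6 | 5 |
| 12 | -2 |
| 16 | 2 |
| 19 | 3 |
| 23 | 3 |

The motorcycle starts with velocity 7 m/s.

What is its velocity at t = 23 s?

Δv equals the area under the a-t graph; then v = v₀ + Δv.
0–6 s: ½(-2 + 5)(6) = 9 m/s
6–12 s: ½(5 + -2)(6) = 9 m/s
12–16 s: ½(-2 + 2)(4) = 0 m/s
16–19 s: ½(2 + 3)(3) = 7.5 m/s
19–23 s: 3 × 4 = 12 m/s
Δv = 37.5 m/s, so v(23) = 7 + (37.5) = 44.5 m/s.

44.5 m/s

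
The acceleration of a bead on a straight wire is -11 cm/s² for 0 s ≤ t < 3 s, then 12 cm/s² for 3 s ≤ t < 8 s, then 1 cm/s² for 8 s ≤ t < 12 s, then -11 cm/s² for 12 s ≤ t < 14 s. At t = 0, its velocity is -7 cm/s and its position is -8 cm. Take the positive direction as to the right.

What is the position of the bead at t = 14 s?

On each constant-a segment, Δv = aΔt and Δx = v₀Δt + ½aΔt²; chain segment to segment.
0–3 s: v starts -7 cm/s; Δx = -7·3 + ½·-11·3² = -70.5 cm; v ends -40 cm/s.
3–8 s: v starts -40 cm/s; Δx = -40·5 + ½·12·5² = -50 cm; v ends 20 cm/s.
8–12 s: v starts 20 cm/s; Δx = 20·4 + ½·1·4² = 88 cm; v ends 24 cm/s.
12–14 s: v starts 24 cm/s; Δx = 24·2 + ½·-11·2² = 26 cm; v ends 2 cm/s.
x(14) = -8 + Σ Δx = -14.5 cm.

-14.5 cm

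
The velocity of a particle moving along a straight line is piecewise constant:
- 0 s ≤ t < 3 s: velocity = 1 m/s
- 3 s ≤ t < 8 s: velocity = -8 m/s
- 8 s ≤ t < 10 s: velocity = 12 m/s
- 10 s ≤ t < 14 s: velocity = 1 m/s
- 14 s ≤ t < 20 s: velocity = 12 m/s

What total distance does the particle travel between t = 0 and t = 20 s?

Total distance travelled is ∫|v| dt — sum the magnitudes of each area piece.
0–3 s: |1| × 3 = 3 m
3–8 s: |-8| × 5 = 40 m
8–10 s: |12| × 2 = 24 m
10–14 s: |1| × 4 = 4 m
14–20 s: |12| × 6 = 72 m
Total distance = 143 m

143 m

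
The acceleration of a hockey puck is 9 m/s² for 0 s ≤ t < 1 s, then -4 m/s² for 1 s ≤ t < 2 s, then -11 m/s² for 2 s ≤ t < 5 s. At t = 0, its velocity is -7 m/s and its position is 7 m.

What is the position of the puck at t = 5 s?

-51 m

On each constant-a segment, Δv = aΔt and Δx = v₀Δt + ½aΔt²; chain segment to segment.
0–1 s: v starts -7 m/s; Δx = -7·1 + ½·9·1² = -2.5 m; v ends 2 m/s.
1–2 s: v starts 2 m/s; Δx = 2·1 + ½·-4·1² = 0 m; v ends -2 m/s.
2–5 s: v starts -2 m/s; Δx = -2·3 + ½·-11·3² = -55.5 m; v ends -35 m/s.
x(5) = 7 + Σ Δx = -51 m.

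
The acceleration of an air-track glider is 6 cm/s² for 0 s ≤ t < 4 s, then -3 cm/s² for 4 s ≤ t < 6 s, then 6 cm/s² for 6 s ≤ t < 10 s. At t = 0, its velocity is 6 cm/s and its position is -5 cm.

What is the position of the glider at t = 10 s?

265 cm

On each constant-a segment, Δv = aΔt and Δx = v₀Δt + ½aΔt²; chain segment to segment.
0–4 s: v starts 6 cm/s; Δx = 6·4 + ½·6·4² = 72 cm; v ends 30 cm/s.
4–6 s: v starts 30 cm/s; Δx = 30·2 + ½·-3·2² = 54 cm; v ends 24 cm/s.
6–10 s: v starts 24 cm/s; Δx = 24·4 + ½·6·4² = 144 cm; v ends 48 cm/s.
x(10) = -5 + Σ Δx = 265 cm.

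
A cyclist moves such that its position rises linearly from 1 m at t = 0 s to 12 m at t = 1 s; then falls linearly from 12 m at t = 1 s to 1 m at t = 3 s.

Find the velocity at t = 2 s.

-5.5 m/s

Velocity is the slope of the x-t graph on 1–3 s: (1 − 12)/(3 − 1) = -5.5 m/s.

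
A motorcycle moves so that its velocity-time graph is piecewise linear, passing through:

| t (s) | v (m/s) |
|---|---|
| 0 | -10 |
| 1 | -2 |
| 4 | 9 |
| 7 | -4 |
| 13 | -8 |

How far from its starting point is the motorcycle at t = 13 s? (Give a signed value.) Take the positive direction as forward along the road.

Net displacement equals the area under the velocity-time graph (areas below the axis count negative).
0–1 s: ½(-10 + -2)(1) = -6 m
1–4 s: ½(-2 + 9)(3) = 10.5 m
4–7 s: ½(9 + -4)(3) = 7.5 m
7–13 s: ½(-4 + -8)(6) = -36 m
Net displacement = -24 m

-24 m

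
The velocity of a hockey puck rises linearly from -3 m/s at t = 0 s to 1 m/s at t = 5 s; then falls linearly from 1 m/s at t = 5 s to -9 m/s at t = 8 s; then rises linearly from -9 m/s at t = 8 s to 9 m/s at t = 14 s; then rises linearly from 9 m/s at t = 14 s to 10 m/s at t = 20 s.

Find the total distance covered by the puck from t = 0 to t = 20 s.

Distance (not displacement) is the total path length: add the absolute areas under v-t.
0–5 s: v = 0 at t = 3.75 s; triangle areas 5.625 + 0.625 = 6.25 m
5–8 s: v = 0 at t = 5.3 s; triangle areas 0.15 + 12.15 = 12.3 m
8–14 s: v = 0 at t = 11 s; triangle areas 13.5 + 13.5 = 27 m
14–20 s: |½(9 + 10)(6)| = 57 m
Total distance = 102.55 m

102.55 m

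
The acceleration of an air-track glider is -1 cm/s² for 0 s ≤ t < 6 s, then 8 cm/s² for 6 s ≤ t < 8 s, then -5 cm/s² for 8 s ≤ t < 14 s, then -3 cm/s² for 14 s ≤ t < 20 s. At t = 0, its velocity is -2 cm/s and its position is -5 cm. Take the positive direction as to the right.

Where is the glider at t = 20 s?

On each constant-a segment, Δv = aΔt and Δx = v₀Δt + ½aΔt²; chain segment to segment.
0–6 s: v starts -2 cm/s; Δx = -2·6 + ½·-1·6² = -30 cm; v ends -8 cm/s.
6–8 s: v starts -8 cm/s; Δx = -8·2 + ½·8·2² = 0 cm; v ends 8 cm/s.
8–14 s: v starts 8 cm/s; Δx = 8·6 + ½·-5·6² = -42 cm; v ends -22 cm/s.
14–20 s: v starts -22 cm/s; Δx = -22·6 + ½·-3·6² = -186 cm; v ends -40 cm/s.
x(20) = -5 + Σ Δx = -263 cm.

-263 cm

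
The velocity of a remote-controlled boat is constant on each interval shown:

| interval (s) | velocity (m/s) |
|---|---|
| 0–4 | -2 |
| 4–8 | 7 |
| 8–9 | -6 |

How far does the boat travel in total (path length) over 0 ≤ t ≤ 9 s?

42 m

Distance (not displacement) is the total path length: add the absolute areas under v-t.
0–4 s: |-2| × 4 = 8 m
4–8 s: |7| × 4 = 28 m
8–9 s: |-6| × 1 = 6 m
Total distance = 42 m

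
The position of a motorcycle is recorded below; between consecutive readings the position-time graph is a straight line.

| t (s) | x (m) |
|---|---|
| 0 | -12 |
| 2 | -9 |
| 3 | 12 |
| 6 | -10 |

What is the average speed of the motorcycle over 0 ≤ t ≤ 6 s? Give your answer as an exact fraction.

Average speed = (total path length)/(elapsed time); on a piecewise-linear x-t graph the path length is Σ|Δx|.
0–2 s: |Δx| = |-9 − -12| = 3 m
2–3 s: |Δx| = |12 − -9| = 21 m
3–6 s: |Δx| = |-10 − 12| = 22 m
Total path = 46 m; average speed = 46/6 = 23/3 m/s.

23/3 m/s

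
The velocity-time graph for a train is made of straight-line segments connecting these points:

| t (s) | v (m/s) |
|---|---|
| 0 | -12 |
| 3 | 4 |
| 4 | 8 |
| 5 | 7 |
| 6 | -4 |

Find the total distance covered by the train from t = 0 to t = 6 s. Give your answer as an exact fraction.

346/11 m

Distance (not displacement) is the total path length: add the absolute areas under v-t.
0–3 s: v = 0 at t = 2.25 s; triangle areas 13.5 + 1.5 = 15 m
3–4 s: |½(4 + 8)(1)| = 6 m
4–5 s: |½(8 + 7)(1)| = 7.5 m
5–6 s: v = 0 at t = 62/11 s; triangle areas 49/22 + 8/11 = 65/22 m
Total distance = 346/11 m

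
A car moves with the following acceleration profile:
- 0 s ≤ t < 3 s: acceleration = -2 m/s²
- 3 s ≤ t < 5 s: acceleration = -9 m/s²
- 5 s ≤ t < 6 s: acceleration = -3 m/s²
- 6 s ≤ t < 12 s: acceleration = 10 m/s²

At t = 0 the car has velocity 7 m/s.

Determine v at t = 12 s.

40 m/s

Δv equals the area under the a-t graph; then v = v₀ + Δv.
0–3 s: -2 × 3 = -6 m/s
3–5 s: -9 × 2 = -18 m/s
5–6 s: -3 × 1 = -3 m/s
6–12 s: 10 × 6 = 60 m/s
Δv = 33 m/s, so v(12) = 7 + (33) = 40 m/s.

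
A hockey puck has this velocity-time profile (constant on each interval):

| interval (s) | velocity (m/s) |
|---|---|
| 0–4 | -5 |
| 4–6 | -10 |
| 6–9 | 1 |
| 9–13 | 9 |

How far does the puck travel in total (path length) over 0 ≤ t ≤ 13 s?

79 m

Total distance travelled is ∫|v| dt — sum the magnitudes of each area piece.
0–4 s: |-5| × 4 = 20 m
4–6 s: |-10| × 2 = 20 m
6–9 s: |1| × 3 = 3 m
9–13 s: |9| × 4 = 36 m
Total distance = 79 m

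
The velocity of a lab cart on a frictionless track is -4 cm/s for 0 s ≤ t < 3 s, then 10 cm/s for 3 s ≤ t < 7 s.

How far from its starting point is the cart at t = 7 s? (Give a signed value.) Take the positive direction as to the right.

Displacement is the signed area under the v-t curve.
0–3 s: -4 × 3 = -12 cm
3–7 s: 10 × 4 = 40 cm
Net displacement = 28 cm

28 cm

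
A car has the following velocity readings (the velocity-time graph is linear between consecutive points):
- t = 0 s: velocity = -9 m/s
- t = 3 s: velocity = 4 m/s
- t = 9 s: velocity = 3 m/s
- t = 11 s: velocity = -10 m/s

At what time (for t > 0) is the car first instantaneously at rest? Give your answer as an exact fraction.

v changes sign on 0–3 s (from -9 to 4); the graph is linear there, so v = 0 at t = 0 + (9)·(3 − 0)/(4 − -9) = 27/13 s.

t = 27/13 s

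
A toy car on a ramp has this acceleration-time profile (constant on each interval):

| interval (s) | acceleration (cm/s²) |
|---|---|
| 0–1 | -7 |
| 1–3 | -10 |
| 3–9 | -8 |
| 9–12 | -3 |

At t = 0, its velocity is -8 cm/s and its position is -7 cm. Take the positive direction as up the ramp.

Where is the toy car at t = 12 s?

On each constant-a segment, Δv = aΔt and Δx = v₀Δt + ½aΔt²; chain segment to segment.
0–1 s: v starts -8 cm/s; Δx = -8·1 + ½·-7·1² = -11.5 cm; v ends -15 cm/s.
1–3 s: v starts -15 cm/s; Δx = -15·2 + ½·-10·2² = -50 cm; v ends -35 cm/s.
3–9 s: v starts -35 cm/s; Δx = -35·6 + ½·-8·6² = -354 cm; v ends -83 cm/s.
9–12 s: v starts -83 cm/s; Δx = -83·3 + ½·-3·3² = -262.5 cm; v ends -92 cm/s.
x(12) = -7 + Σ Δx = -685 cm.

-685 cm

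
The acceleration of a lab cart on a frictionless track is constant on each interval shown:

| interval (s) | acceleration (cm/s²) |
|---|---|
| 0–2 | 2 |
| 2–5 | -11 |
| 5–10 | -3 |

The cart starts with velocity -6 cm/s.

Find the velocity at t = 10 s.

Δv equals the area under the a-t graph; then v = v₀ + Δv.
0–2 s: 2 × 2 = 4 cm/s
2–5 s: -11 × 3 = -33 cm/s
5–10 s: -3 × 5 = -15 cm/s
Δv = -44 cm/s, so v(10) = -6 + (-44) = -50 cm/s.

-50 cm/s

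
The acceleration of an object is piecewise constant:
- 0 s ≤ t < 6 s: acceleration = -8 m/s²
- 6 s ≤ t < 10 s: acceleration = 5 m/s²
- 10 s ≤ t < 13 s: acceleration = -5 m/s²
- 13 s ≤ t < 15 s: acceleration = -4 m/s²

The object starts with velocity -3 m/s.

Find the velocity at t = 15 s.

-54 m/s

Δv equals the area under the a-t graph; then v = v₀ + Δv.
0–6 s: -8 × 6 = -48 m/s
6–10 s: 5 × 4 = 20 m/s
10–13 s: -5 × 3 = -15 m/s
13–15 s: -4 × 2 = -8 m/s
Δv = -51 m/s, so v(15) = -3 + (-51) = -54 m/s.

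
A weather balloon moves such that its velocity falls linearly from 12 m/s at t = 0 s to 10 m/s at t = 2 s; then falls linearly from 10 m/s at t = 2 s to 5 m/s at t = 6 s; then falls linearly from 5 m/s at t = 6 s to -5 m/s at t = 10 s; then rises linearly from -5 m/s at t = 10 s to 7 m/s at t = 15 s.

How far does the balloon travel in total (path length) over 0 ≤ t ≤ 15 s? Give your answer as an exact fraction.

Total distance travelled is ∫|v| dt — sum the magnitudes of each area piece.
0–2 s: |½(12 + 10)(2)| = 22 m
2–6 s: |½(10 + 5)(4)| = 30 m
6–10 s: v = 0 at t = 8 s; triangle areas 5 + 5 = 10 m
10–15 s: v = 0 at t = 145/12 s; triangle areas 125/24 + 245/24 = 185/12 m
Total distance = 929/12 m

929/12 m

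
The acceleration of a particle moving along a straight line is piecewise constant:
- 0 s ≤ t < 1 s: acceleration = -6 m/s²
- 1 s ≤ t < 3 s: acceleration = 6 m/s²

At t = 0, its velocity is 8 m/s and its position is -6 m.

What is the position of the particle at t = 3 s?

15 m

On each constant-a segment, Δv = aΔt and Δx = v₀Δt + ½aΔt²; chain segment to segment.
0–1 s: v starts 8 m/s; Δx = 8·1 + ½·-6·1² = 5 m; v ends 2 m/s.
1–3 s: v starts 2 m/s; Δx = 2·2 + ½·6·2² = 16 m; v ends 14 m/s.
x(3) = -6 + Σ Δx = 15 m.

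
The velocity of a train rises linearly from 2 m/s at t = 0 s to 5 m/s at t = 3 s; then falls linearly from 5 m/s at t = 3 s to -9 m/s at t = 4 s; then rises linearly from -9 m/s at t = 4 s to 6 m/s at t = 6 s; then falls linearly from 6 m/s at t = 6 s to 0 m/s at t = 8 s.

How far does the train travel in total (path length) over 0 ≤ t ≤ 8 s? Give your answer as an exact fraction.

Total distance travelled is ∫|v| dt — sum the magnitudes of each area piece.
0–3 s: |½(2 + 5)(3)| = 10.5 m
3–4 s: v = 0 at t = 47/14 s; triangle areas 25/28 + 81/28 = 53/14 m
4–6 s: v = 0 at t = 5.2 s; triangle areas 5.4 + 2.4 = 7.8 m
6–8 s: |½(6 + 0)(2)| = 6 m
Total distance = 983/35 m

983/35 m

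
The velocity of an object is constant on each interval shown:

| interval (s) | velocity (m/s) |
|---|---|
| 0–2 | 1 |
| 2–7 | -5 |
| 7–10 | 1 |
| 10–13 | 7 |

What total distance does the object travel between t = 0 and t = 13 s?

51 m

Total distance travelled is ∫|v| dt — sum the magnitudes of each area piece.
0–2 s: |1| × 2 = 2 m
2–7 s: |-5| × 5 = 25 m
7–10 s: |1| × 3 = 3 m
10–13 s: |7| × 3 = 21 m
Total distance = 51 m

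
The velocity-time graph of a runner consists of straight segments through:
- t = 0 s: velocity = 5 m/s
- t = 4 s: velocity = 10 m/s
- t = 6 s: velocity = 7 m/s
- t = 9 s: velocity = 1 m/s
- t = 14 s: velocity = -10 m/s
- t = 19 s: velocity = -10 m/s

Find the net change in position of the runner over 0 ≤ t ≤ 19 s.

Displacement is the signed area under the v-t curve.
0–4 s: ½(5 + 10)(4) = 30 m
4–6 s: ½(10 + 7)(2) = 17 m
6–9 s: ½(7 + 1)(3) = 12 m
9–14 s: ½(1 + -10)(5) = -22.5 m
14–19 s: -10 × 5 = -50 m
Net displacement = -13.5 m

-13.5 m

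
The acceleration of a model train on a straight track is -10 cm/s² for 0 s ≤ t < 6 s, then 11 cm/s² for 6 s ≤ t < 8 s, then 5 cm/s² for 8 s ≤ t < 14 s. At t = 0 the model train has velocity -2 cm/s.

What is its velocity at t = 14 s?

Δv equals the area under the a-t graph; then v = v₀ + Δv.
0–6 s: -10 × 6 = -60 cm/s
6–8 s: 11 × 2 = 22 cm/s
8–14 s: 5 × 6 = 30 cm/s
Δv = -8 cm/s, so v(14) = -2 + (-8) = -10 cm/s.

-10 cm/s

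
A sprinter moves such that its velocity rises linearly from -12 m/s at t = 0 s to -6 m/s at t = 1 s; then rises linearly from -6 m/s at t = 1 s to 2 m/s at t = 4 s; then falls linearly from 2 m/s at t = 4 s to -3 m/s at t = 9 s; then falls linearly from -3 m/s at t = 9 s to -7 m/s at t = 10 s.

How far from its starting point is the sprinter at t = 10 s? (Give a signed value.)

Net displacement equals the area under the velocity-time graph (areas below the axis count negative).
0–1 s: ½(-12 + -6)(1) = -9 m
1–4 s: ½(-6 + 2)(3) = -6 m
4–9 s: ½(2 + -3)(5) = -2.5 m
9–10 s: ½(-3 + -7)(1) = -5 m
Net displacement = -22.5 m

-22.5 m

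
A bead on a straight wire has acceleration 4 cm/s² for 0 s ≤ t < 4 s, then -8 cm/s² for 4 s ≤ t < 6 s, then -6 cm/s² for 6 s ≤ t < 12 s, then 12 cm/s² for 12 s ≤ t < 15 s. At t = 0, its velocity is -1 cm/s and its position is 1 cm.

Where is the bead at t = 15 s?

-128 cm

On each constant-a segment, Δv = aΔt and Δx = v₀Δt + ½aΔt²; chain segment to segment.
0–4 s: v starts -1 cm/s; Δx = -1·4 + ½·4·4² = 28 cm; v ends 15 cm/s.
4–6 s: v starts 15 cm/s; Δx = 15·2 + ½·-8·2² = 14 cm; v ends -1 cm/s.
6–12 s: v starts -1 cm/s; Δx = -1·6 + ½·-6·6² = -114 cm; v ends -37 cm/s.
12–15 s: v starts -37 cm/s; Δx = -37·3 + ½·12·3² = -57 cm; v ends -1 cm/s.
x(15) = 1 + Σ Δx = -128 cm.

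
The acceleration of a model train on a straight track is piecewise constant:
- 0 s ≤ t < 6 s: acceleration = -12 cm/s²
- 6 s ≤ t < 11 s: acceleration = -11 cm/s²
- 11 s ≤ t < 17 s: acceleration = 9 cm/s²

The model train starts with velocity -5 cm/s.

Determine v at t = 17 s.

-78 cm/s

Δv equals the area under the a-t graph; then v = v₀ + Δv.
0–6 s: -12 × 6 = -72 cm/s
6–11 s: -11 × 5 = -55 cm/s
11–17 s: 9 × 6 = 54 cm/s
Δv = -73 cm/s, so v(17) = -5 + (-73) = -78 cm/s.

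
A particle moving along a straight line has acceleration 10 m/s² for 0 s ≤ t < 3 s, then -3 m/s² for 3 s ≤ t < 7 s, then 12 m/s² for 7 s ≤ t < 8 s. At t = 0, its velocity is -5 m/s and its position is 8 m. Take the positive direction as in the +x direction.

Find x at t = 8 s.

On each constant-a segment, Δv = aΔt and Δx = v₀Δt + ½aΔt²; chain segment to segment.
0–3 s: v starts -5 m/s; Δx = -5·3 + ½·10·3² = 30 m; v ends 25 m/s.
3–7 s: v starts 25 m/s; Δx = 25·4 + ½·-3·4² = 76 m; v ends 13 m/s.
7–8 s: v starts 13 m/s; Δx = 13·1 + ½·12·1² = 19 m; v ends 25 m/s.
x(8) = 8 + Σ Δx = 133 m.

133 m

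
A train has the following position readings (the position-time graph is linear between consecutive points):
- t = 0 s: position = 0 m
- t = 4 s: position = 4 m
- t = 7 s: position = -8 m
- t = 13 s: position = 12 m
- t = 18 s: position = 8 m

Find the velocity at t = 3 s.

1 m/s

Velocity is the slope of the x-t graph on 0–4 s: (4 − 0)/(4 − 0) = 1 m/s.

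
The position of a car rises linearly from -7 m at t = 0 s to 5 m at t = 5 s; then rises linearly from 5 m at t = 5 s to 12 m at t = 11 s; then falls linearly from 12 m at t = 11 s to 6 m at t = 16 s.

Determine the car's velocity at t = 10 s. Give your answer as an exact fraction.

7/6 m/s

Velocity is the slope of the x-t graph on 5–11 s: (12 − 5)/(11 − 5) = 7/6 m/s.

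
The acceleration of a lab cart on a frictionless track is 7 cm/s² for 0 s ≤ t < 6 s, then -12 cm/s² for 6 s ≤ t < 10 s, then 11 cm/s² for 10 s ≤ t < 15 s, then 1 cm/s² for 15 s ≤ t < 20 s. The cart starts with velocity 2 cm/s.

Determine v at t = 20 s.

Δv equals the area under the a-t graph; then v = v₀ + Δv.
0–6 s: 7 × 6 = 42 cm/s
6–10 s: -12 × 4 = -48 cm/s
10–15 s: 11 × 5 = 55 cm/s
15–20 s: 1 × 5 = 5 cm/s
Δv = 54 cm/s, so v(20) = 2 + (54) = 56 cm/s.

56 cm/s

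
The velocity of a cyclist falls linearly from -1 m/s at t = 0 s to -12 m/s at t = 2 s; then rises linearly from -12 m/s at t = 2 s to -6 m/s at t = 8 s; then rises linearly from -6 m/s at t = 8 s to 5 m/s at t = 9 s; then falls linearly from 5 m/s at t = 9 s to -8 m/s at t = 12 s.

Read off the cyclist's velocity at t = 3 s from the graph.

On 2–8 s the graph is linear from -12 to -6 m/s: v(3) = -12 + (-6 − -12)·(3 − 2)/(8 − 2) = -11 m/s.

-11 m/s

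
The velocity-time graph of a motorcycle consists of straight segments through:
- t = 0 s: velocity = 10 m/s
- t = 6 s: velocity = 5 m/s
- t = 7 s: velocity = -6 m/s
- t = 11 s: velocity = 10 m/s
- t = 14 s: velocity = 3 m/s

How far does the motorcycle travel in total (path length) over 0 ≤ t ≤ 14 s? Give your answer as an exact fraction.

Total distance travelled is ∫|v| dt — sum the magnitudes of each area piece.
0–6 s: |½(10 + 5)(6)| = 45 m
6–7 s: v = 0 at t = 71/11 s; triangle areas 25/22 + 18/11 = 61/22 m
7–11 s: v = 0 at t = 8.5 s; triangle areas 4.5 + 12.5 = 17 m
11–14 s: |½(10 + 3)(3)| = 19.5 m
Total distance = 927/11 m

927/11 m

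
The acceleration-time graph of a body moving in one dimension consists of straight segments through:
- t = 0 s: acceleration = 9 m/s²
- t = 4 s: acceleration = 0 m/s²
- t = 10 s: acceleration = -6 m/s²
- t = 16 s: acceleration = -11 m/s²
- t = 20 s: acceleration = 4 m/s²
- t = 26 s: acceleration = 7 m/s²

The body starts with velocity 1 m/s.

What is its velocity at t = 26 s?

-31 m/s

Δv equals the area under the a-t graph; then v = v₀ + Δv.
0–4 s: ½(9 + 0)(4) = 18 m/s
4–10 s: ½(0 + -6)(6) = -18 m/s
10–16 s: ½(-6 + -11)(6) = -51 m/s
16–20 s: ½(-11 + 4)(4) = -14 m/s
20–26 s: ½(4 + 7)(6) = 33 m/s
Δv = -32 m/s, so v(26) = 1 + (-32) = -31 m/s.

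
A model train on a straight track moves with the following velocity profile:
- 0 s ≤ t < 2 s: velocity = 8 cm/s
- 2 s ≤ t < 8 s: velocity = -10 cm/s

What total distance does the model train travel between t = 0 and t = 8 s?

76 cm

Total distance travelled is ∫|v| dt — sum the magnitudes of each area piece.
0–2 s: |8| × 2 = 16 cm
2–8 s: |-10| × 6 = 60 cm
Total distance = 76 cm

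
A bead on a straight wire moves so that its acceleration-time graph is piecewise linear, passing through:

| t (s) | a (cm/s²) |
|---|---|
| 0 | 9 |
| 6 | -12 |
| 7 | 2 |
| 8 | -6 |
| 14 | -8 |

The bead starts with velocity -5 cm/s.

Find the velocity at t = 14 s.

-63 cm/s

Δv equals the area under the a-t graph; then v = v₀ + Δv.
0–6 s: ½(9 + -12)(6) = -9 cm/s
6–7 s: ½(-12 + 2)(1) = -5 cm/s
7–8 s: ½(2 + -6)(1) = -2 cm/s
8–14 s: ½(-6 + -8)(6) = -42 cm/s
Δv = -58 cm/s, so v(14) = -5 + (-58) = -63 cm/s.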